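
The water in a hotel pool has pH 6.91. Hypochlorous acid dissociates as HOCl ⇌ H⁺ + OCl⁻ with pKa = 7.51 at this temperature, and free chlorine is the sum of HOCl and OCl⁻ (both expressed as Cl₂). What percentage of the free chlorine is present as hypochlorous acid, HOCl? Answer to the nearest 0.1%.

79.9%

[OCl⁻]/[HOCl] = 10^(pH − pKa) = 10^(6.91 − 7.51) = 10^-0.60 = 0.2512.
Fraction as HOCl = 1 / (1 + 0.2512) = 0.7992.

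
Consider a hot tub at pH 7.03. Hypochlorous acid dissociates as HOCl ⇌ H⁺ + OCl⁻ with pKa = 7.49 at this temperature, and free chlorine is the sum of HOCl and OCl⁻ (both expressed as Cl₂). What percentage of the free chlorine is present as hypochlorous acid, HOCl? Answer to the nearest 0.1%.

74.3%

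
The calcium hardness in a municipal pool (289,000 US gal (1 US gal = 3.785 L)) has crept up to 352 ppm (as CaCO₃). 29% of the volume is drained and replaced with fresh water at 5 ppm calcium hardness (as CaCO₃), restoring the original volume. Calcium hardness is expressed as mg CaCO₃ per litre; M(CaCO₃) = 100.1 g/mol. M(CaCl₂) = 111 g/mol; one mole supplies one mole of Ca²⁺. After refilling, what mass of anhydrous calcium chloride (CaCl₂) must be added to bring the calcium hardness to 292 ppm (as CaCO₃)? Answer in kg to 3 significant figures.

49.3 kg

Volume: 289,000 US gal × 3.785 L/gal = 1,093,865 L.
After draining 29% and refilling: 352 × 0.71 + 5 × 0.29 = 251.37 ppm.
Deficit to target: 292 − 251.37 = 40.63 mg/L.
As CaCO₃: 40.63 mg/L × 1,093,865 L = 44,440 g; ÷ 100.1 = 444 mol Ca²⁺.
Mass: 444 × 111 = 49,280 g.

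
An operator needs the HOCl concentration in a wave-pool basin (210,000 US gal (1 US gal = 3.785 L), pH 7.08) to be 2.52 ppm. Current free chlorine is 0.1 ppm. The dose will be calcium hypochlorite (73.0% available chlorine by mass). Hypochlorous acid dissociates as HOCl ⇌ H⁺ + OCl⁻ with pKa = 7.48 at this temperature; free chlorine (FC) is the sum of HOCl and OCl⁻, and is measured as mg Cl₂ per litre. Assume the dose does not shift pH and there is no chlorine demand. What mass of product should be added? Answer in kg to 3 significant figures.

3.73 kg

Volume: 210,000 US gal × 3.785 L/gal = 794,850 L.
[OCl⁻]/[HOCl] = 10^(pH − pKa) = 10^(7.08 − 7.48) = 0.3981; fraction as HOCl = 1/(1 + 0.3981) = 0.7153.
Free chlorine required for 2.52 ppm HOCl: 2.52 / 0.7153 = 3.523 ppm.
FC to add: 3.523 − 0.1 = 3.423 mg/L as Cl₂.
Cl₂ equivalent: 3.423 mg/L × 794,850 L = 2721 g.
Product at 73.0% available Cl: 2721 / 0.73 = 3727 g.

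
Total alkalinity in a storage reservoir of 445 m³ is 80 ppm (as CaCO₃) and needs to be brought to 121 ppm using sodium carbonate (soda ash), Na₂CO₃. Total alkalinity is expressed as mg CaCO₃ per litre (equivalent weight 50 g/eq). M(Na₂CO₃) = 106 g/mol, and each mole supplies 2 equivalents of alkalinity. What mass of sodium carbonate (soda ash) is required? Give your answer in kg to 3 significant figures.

19.3 kg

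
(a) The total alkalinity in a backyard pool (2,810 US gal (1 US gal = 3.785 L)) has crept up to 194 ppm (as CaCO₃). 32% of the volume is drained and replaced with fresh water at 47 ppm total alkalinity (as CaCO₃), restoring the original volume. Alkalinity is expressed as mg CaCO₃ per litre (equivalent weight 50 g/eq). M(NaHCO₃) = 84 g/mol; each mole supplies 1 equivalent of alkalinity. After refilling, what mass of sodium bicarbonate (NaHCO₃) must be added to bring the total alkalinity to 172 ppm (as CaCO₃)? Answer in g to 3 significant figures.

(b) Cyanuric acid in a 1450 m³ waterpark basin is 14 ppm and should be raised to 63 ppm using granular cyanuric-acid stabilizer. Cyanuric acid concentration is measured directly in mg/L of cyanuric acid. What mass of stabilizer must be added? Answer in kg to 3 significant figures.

(a) Volume: 2,810 US gal × 3.785 L/gal = 10,636 L.
(a) After draining 32% and refilling: 194 × 0.68 + 47 × 0.32 = 146.96 ppm.
(a) Deficit to target: 172 − 146.96 = 25.04 mg/L.
(a) As CaCO₃: 25.04 mg/L × 10,636 L = 266.3 g; ÷ 50 g/eq ÷ 1 = 5.326 mol NaHCO₃.
(a) Mass: 5.326 × 84 = 447.4 g.

(b) Volume: 1450 m³ = 1,450,000 L.
(b) CYA to add: (63 − 14) = 49 mg/L × 1,450,000 L = 71,050 g cyanuric acid.

(a) 447 g; (b) 71.0 kg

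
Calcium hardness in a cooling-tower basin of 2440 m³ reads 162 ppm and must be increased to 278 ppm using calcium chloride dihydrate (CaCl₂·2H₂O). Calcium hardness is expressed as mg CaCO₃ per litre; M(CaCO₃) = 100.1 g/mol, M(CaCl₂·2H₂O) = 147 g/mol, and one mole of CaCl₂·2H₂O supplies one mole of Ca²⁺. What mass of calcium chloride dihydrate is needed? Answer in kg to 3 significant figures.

Volume: 2440 m³ = 2,440,000 L.
Hardness to add: (278 − 162) = 116 mg/L as CaCO₃ × 2,440,000 L = 283,000 g as CaCO₃.
Moles of Ca²⁺ (1 mol Ca²⁺ ≡ 1 mol CaCO₃): 283,000 / 100.1 g/mol = 2828 mol.
Mass of CaCl₂·2H₂O: 2828 × 147 = 415,700 g.

416 kg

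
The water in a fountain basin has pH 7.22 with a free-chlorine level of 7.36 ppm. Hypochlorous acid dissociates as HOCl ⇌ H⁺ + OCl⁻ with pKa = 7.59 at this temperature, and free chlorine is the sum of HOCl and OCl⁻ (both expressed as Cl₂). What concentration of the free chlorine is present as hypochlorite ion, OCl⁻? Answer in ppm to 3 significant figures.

[OCl⁻]/[HOCl] = 10^(pH − pKa) = 10^(7.22 − 7.59) = 10^-0.37 = 0.4266.
Fraction as HOCl = 1 / (1 + 0.4266) = 0.701.
OCl⁻ = (1 − 0.701) × 7.36 ppm = 2.201 ppm.

2.20 ppm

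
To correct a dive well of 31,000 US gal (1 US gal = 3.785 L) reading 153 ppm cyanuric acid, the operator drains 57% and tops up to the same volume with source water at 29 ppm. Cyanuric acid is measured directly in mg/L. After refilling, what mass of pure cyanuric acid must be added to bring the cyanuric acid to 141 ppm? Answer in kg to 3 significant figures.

6.89 kg

Volume: 31,000 US gal × 3.785 L/gal = 117,335 L.
After draining 57% and refilling: 153 × 0.43 + 29 × 0.57 = 82.32 ppm.
Deficit to target: 141 − 82.32 = 58.68 mg/L.
Mass: 58.68 mg/L × 117,335 L = 6885 g cyanuric acid.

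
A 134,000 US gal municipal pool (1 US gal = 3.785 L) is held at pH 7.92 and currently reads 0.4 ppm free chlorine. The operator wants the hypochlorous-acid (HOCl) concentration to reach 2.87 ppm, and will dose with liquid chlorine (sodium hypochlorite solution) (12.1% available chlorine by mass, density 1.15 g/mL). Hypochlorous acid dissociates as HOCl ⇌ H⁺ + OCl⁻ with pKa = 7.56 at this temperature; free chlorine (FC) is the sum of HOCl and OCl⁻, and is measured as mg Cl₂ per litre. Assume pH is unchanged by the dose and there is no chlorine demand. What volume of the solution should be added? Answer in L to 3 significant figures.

33.0 L

Volume: 134,000 US gal × 3.785 L/gal = 507,190 L.
[OCl⁻]/[HOCl] = 10^(pH − pKa) = 10^(7.92 − 7.56) = 2.291; fraction as HOCl = 1/(1 + 2.291) = 0.3039.
Free chlorine required for 2.87 ppm HOCl: 2.87 / 0.3039 = 9.445 ppm.
FC to add: 9.445 − 0.4 = 9.045 mg/L as Cl₂.
Cl₂ equivalent: 9.045 mg/L × 507,190 L = 4587 g.
Product at 12.1% available Cl: 4587 / 0.121 = 37,910 g.
Volume: 37,910 g ÷ 1.15 g/mL = 32,970 mL.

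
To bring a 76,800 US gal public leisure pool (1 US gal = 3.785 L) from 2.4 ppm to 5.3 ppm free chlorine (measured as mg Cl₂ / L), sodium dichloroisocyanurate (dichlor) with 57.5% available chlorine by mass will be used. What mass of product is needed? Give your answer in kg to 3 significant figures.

Volume: 76,800 US gal × 3.785 L/gal = 290,688 L.
Chlorine deficit: 5.3 − 2.4 = 2.9 ppm = 2.9 mg/L as Cl₂.
Cl₂ equivalent needed: 2.9 mg/L × 290,688 L = 843,000 mg = 843 g.
Product at 57.5% available chlorine: 843 / 0.575 = 1466 g.

1.47 kg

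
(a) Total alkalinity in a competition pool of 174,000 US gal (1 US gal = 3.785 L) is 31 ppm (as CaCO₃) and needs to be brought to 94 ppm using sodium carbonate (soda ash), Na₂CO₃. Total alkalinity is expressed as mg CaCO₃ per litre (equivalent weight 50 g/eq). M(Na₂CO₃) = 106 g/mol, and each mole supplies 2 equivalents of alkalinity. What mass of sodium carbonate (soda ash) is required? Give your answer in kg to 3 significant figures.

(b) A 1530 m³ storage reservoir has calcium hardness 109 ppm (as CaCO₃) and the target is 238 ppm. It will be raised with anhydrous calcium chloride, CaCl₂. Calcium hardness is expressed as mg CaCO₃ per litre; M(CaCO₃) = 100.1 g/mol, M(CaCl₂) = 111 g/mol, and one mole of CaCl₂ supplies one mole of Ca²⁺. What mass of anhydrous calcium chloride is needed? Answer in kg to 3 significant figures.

(a) Volume: 174,000 US gal × 3.785 L/gal = 658,590 L.
(a) Alkalinity to add: (94 − 31) = 63 mg/L as CaCO₃ × 658,590 L = 41,490 g as CaCO₃.
(a) Equivalents: 41,490 g ÷ 50 g/eq = 829.8 eq.
(a) Each mole of Na₂CO₃ supplies 2 eq, so 829.8 / 2 = 414.9 mol.
(a) Mass: 414.9 mol × 106 g/mol = 43,980 g.

(b) Volume: 1530 m³ = 1,530,000 L.
(b) Hardness to add: (238 − 109) = 129 mg/L as CaCO₃ × 1,530,000 L = 197,400 g as CaCO₃.
(b) Moles of Ca²⁺ (1 mol Ca²⁺ ≡ 1 mol CaCO₃): 197,400 / 100.1 g/mol = 1972 mol.
(b) Mass of CaCl₂: 1972 × 111 = 218,900 g.

(a) 44.0 kg; (b) 219 kg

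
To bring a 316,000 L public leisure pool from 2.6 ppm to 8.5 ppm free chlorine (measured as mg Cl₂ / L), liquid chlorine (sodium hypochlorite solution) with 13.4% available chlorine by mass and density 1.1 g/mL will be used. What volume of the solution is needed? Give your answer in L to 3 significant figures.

12.6 L

Chlorine deficit: 8.5 − 2.6 = 5.9 ppm = 5.9 mg/L as Cl₂.
Cl₂ equivalent needed: 5.9 mg/L × 316,000 L = 1,864,000 mg = 1864 g.
Product at 13.4% available chlorine: 1864 / 0.134 = 13,910 g.
Volume at density 1.1 g/mL: 13,910 g ÷ 1.1 g/mL = 12,650 mL.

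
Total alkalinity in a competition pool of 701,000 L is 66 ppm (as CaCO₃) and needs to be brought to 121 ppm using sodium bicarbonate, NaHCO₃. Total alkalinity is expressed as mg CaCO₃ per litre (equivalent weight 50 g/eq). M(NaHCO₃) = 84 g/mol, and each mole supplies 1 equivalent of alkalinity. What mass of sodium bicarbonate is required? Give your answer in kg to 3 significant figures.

64.8 kg

Alkalinity to add: (121 − 66) = 55 mg/L as CaCO₃ × 701,000 L = 38,560 g as CaCO₃.
Equivalents: 38,560 g ÷ 50 g/eq = 771.1 eq.
NaHCO₃ supplies 1 eq per mole → 771.1 mol.
Mass: 771.1 mol × 84 g/mol = 64,770 g.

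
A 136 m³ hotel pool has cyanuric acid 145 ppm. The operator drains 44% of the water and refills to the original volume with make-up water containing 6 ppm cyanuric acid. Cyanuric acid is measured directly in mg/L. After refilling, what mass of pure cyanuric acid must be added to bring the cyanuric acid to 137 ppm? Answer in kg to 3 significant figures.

7.23 kg

Volume: 136 m³ = 136,000 L.
After draining 44% and refilling: 145 × 0.56 + 6 × 0.44 = 83.84 ppm.
Deficit to target: 137 − 83.84 = 53.16 mg/L.
Mass: 53.16 mg/L × 136,000 L = 7230 g cyanuric acid.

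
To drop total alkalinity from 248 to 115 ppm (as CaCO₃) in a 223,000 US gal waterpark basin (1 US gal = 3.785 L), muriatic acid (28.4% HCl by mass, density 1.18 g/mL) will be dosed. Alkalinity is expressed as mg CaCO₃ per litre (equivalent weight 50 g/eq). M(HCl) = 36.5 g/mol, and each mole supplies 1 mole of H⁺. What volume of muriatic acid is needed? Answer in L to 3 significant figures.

245 L

Volume: 223,000 US gal × 3.785 L/gal = 844,055 L.
Alkalinity to neutralize: (248 − 115) = 133 mg/L as CaCO₃ × 844,055 L = 112,300 g as CaCO₃.
Equivalents of H⁺ required: 112,300 ÷ 50 g/eq = 2245 eq = 2245 mol HCl.
Mass of HCl: 2245 × 36.5 = 81,950 g.
Mass of 28.4% solution: 81,950 / 0.284 = 288,600 g.
Volume: 288,600 g ÷ 1.18 g/mL = 244,500 mL.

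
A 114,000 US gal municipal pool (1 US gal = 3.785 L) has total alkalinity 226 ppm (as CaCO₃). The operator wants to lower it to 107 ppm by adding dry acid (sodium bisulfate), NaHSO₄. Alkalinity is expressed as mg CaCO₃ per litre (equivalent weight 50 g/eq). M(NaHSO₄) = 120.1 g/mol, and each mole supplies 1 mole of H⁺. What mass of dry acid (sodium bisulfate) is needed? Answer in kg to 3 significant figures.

Volume: 114,000 US gal × 3.785 L/gal = 431,490 L.
Alkalinity to neutralize: (226 − 107) = 119 mg/L as CaCO₃ × 431,490 L = 51,350 g as CaCO₃.
Equivalents of H⁺ required: 51,350 ÷ 50 g/eq = 1027 eq = 1027 mol NaHSO₄.
Mass of NaHSO₄: 1027 × 120.1 = 123,300 g.

123 kg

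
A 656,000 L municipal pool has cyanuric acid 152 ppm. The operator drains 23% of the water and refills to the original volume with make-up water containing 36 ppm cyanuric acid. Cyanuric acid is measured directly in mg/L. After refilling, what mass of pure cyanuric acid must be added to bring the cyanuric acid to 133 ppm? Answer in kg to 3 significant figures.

After draining 23% and refilling: 152 × 0.77 + 36 × 0.23 = 125.32 ppm.
Deficit to target: 133 − 125.32 = 7.68 mg/L.
Mass: 7.68 mg/L × 656,000 L = 5038 g cyanuric acid.

5.04 kg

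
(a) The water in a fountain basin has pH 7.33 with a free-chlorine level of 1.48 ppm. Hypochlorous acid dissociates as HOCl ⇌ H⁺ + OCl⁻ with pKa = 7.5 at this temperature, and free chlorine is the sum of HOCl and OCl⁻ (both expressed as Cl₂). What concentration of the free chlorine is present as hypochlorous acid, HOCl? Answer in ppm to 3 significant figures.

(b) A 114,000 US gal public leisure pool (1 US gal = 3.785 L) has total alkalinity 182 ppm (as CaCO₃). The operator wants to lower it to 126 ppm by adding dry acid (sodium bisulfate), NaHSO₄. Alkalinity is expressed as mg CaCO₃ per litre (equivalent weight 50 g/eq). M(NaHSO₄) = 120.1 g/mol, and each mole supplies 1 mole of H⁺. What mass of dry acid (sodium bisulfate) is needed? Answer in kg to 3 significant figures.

(a) [OCl⁻]/[HOCl] = 10^(pH − pKa) = 10^(7.33 − 7.5) = 10^-0.17 = 0.6761.
(a) Fraction as HOCl = 1 / (1 + 0.6761) = 0.5966.
(a) HOCl = 0.5966 × 1.48 ppm = 0.883 ppm.

(b) Volume: 114,000 US gal × 3.785 L/gal = 431,490 L.
(b) Alkalinity to neutralize: (182 − 126) = 56 mg/L as CaCO₃ × 431,490 L = 24,160 g as CaCO₃.
(b) Equivalents of H⁺ required: 24,160 ÷ 50 g/eq = 483.3 eq = 483.3 mol NaHSO₄.
(b) Mass of NaHSO₄: 483.3 × 120.1 = 58,040 g.

(a) 0.883 ppm; (b) 58.0 kg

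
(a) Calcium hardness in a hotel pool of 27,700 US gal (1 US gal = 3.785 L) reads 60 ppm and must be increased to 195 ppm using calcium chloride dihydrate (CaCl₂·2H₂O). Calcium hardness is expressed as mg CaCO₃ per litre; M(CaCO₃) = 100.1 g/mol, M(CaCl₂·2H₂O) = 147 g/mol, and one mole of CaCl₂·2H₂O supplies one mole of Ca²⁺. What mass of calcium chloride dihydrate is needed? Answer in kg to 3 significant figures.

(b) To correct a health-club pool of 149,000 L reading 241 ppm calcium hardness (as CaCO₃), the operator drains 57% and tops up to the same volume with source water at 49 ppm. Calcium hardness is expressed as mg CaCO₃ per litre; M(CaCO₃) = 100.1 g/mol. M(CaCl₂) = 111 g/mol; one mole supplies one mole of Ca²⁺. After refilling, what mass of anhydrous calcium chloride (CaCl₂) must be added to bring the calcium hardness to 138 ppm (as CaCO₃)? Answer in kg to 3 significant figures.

(a) Volume: 27,700 US gal × 3.785 L/gal = 104,844 L.
(a) Hardness to add: (195 − 60) = 135 mg/L as CaCO₃ × 104,844 L = 14,150 g as CaCO₃.
(a) Moles of Ca²⁺ (1 mol Ca²⁺ ≡ 1 mol CaCO₃): 14,150 / 100.1 g/mol = 141.4 mol.
(a) Mass of CaCl₂·2H₂O: 141.4 × 147 = 20,790 g.

(b) After draining 57% and refilling: 241 × 0.43 + 49 × 0.57 = 131.56 ppm.
(b) Deficit to target: 138 − 131.56 = 6.44 mg/L.
(b) As CaCO₃: 6.44 mg/L × 149,000 L = 959.6 g; ÷ 100.1 = 9.586 mol Ca²⁺.
(b) Mass: 9.586 × 111 = 1064 g.

(a) 20.8 kg; (b) 1.06 kg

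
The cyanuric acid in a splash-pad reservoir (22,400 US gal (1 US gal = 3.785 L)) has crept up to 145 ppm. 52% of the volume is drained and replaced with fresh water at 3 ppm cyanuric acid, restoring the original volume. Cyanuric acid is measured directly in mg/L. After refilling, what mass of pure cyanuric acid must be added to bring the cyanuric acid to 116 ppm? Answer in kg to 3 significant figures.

3.80 kg

Volume: 22,400 US gal × 3.785 L/gal = 84,784 L.
After draining 52% and refilling: 145 × 0.48 + 3 × 0.52 = 71.16 ppm.
Deficit to target: 116 − 71.16 = 44.84 mg/L.
Mass: 44.84 mg/L × 84,784 L = 3802 g cyanuric acid.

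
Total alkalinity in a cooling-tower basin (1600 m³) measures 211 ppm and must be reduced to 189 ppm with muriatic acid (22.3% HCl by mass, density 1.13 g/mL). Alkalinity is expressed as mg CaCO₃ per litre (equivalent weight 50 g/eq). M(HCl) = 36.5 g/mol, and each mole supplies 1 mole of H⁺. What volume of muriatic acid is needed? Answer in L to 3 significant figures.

102 L

Volume: 1600 m³ = 1,600,000 L.
Alkalinity to neutralize: (211 − 189) = 22 mg/L as CaCO₃ × 1,600,000 L = 35,200 g as CaCO₃.
Equivalents of H⁺ required: 35,200 ÷ 50 g/eq = 704 eq = 704 mol HCl.
Mass of HCl: 704 × 36.5 = 25,700 g.
Mass of 22.3% solution: 25,700 / 0.223 = 115,200 g.
Volume: 115,200 g ÷ 1.13 g/mL = 102,000 mL.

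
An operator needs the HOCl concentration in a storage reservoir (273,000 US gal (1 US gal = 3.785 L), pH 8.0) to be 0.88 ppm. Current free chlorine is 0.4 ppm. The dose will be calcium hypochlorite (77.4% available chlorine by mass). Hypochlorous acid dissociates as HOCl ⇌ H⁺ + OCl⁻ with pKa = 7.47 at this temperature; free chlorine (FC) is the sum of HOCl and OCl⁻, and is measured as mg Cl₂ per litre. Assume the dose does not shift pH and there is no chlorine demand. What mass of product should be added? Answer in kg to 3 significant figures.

4.62 kg

Volume: 273,000 US gal × 3.785 L/gal = 1,033,305 L.
[OCl⁻]/[HOCl] = 10^(pH − pKa) = 10^(8.0 − 7.47) = 3.388; fraction as HOCl = 1/(1 + 3.388) = 0.2279.
Free chlorine required for 0.88 ppm HOCl: 0.88 / 0.2279 = 3.862 ppm.
FC to add: 3.862 − 0.4 = 3.462 mg/L as Cl₂.
Cl₂ equivalent: 3.462 mg/L × 1,033,305 L = 3577 g.
Product at 77.4% available Cl: 3577 / 0.774 = 4622 g.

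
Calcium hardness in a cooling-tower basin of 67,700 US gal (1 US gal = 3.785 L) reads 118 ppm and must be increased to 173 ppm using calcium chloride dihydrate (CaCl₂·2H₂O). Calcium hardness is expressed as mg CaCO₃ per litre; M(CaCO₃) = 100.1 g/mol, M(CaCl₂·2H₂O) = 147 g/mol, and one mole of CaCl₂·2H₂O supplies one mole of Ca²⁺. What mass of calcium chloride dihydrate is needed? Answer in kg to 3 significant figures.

Volume: 67,700 US gal × 3.785 L/gal = 256,244 L.
Hardness to add: (173 − 118) = 55 mg/L as CaCO₃ × 256,244 L = 14,090 g as CaCO₃.
Moles of Ca²⁺ (1 mol Ca²⁺ ≡ 1 mol CaCO₃): 14,090 / 100.1 g/mol = 140.8 mol.
Mass of CaCl₂·2H₂O: 140.8 × 147 = 20,700 g.

20.7 kg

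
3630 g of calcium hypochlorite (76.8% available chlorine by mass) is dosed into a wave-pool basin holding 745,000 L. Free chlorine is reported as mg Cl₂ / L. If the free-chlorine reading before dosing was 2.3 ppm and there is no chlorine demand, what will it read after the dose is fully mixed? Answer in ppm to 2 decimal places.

6.04 ppm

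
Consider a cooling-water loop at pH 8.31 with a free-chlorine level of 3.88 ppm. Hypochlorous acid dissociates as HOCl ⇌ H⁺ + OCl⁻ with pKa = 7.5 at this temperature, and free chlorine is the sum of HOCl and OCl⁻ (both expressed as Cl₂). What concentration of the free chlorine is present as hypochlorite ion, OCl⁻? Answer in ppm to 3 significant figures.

[OCl⁻]/[HOCl] = 10^(pH − pKa) = 10^(8.31 − 7.5) = 10^0.81 = 6.457.
Fraction as HOCl = 1 / (1 + 6.457) = 0.1341.
OCl⁻ = (1 − 0.1341) × 3.88 ppm = 3.36 ppm.

3.36 ppm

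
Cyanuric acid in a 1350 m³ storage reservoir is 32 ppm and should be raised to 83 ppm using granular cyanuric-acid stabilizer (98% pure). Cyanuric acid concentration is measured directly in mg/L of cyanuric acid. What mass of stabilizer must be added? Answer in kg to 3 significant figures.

Volume: 1350 m³ = 1,350,000 L.
CYA to add: (83 − 32) = 51 mg/L × 1,350,000 L = 68,850 g cyanuric acid.
At 98% purity: 68,850 / 0.98 = 70,260 g product.

70.3 kg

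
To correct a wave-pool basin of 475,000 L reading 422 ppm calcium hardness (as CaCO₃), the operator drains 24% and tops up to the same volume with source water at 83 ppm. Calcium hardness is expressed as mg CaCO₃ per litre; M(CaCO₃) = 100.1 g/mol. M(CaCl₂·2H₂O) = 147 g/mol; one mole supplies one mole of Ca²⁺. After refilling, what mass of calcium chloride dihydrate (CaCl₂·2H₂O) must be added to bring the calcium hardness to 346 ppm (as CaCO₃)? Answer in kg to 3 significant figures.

3.74 kg

After draining 24% and refilling: 422 × 0.76 + 83 × 0.24 = 340.64 ppm.
Deficit to target: 346 − 340.64 = 5.36 mg/L.
As CaCO₃: 5.36 mg/L × 475,000 L = 2546 g; ÷ 100.1 = 25.43 mol Ca²⁺.
Mass: 25.43 × 147 = 3739 g.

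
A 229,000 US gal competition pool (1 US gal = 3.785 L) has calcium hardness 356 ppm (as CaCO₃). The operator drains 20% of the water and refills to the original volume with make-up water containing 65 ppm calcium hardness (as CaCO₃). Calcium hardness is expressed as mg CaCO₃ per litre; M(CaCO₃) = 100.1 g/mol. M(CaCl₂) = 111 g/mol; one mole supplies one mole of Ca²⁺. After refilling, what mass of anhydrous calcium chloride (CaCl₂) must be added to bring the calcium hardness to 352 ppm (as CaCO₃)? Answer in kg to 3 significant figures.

52.1 kg

Volume: 229,000 US gal × 3.785 L/gal = 866,765 L.
After draining 20% and refilling: 356 × 0.80 + 65 × 0.20 = 297.8 ppm.
Deficit to target: 352 − 297.8 = 54.2 mg/L.
As CaCO₃: 54.2 mg/L × 866,765 L = 46,980 g; ÷ 100.1 = 469.3 mol Ca²⁺.
Mass: 469.3 × 111 = 52,090 g.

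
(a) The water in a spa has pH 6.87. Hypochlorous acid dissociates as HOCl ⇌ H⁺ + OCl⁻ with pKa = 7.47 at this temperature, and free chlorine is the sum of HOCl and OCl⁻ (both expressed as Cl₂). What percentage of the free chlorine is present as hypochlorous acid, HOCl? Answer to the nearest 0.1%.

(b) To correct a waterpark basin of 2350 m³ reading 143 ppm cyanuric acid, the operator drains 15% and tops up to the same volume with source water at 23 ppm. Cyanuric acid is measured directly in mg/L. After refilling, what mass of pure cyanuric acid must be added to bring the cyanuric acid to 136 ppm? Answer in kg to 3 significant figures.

(a) 79.9%; (b) 25.9 kg

(a) [OCl⁻]/[HOCl] = 10^(pH − pKa) = 10^(6.87 − 7.47) = 10^-0.60 = 0.2512.
(a) Fraction as HOCl = 1 / (1 + 0.2512) = 0.7992.

(b) Volume: 2350 m³ = 2,350,000 L.
(b) After draining 15% and refilling: 143 × 0.85 + 23 × 0.15 = 125 ppm.
(b) Deficit to target: 136 − 125 = 11 mg/L.
(b) Mass: 11 mg/L × 2,350,000 L = 25,850 g cyanuric acid.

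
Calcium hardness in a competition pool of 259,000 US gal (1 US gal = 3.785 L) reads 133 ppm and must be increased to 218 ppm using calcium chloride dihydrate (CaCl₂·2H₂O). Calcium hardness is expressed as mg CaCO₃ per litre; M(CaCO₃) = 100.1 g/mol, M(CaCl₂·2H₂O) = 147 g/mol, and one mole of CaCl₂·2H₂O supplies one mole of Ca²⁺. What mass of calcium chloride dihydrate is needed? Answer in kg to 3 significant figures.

Volume: 259,000 US gal × 3.785 L/gal = 980,315 L.
Hardness to add: (218 − 133) = 85 mg/L as CaCO₃ × 980,315 L = 83,330 g as CaCO₃.
Moles of Ca²⁺ (1 mol Ca²⁺ ≡ 1 mol CaCO₃): 83,330 / 100.1 g/mol = 832.4 mol.
Mass of CaCl₂·2H₂O: 832.4 × 147 = 122,400 g.

122 kg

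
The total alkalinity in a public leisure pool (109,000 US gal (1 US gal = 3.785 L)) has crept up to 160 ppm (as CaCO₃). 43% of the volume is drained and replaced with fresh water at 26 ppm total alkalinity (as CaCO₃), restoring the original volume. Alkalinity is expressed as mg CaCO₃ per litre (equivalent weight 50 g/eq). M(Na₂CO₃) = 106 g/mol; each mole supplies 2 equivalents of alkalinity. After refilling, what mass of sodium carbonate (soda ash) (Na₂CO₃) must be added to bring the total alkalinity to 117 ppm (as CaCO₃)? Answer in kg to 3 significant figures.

6.39 kg

Volume: 109,000 US gal × 3.785 L/gal = 412,565 L.
After draining 43% and refilling: 160 × 0.57 + 26 × 0.43 = 102.38 ppm.
Deficit to target: 117 − 102.38 = 14.62 mg/L.
As CaCO₃: 14.62 mg/L × 412,565 L = 6032 g; ÷ 50 g/eq ÷ 2 = 60.32 mol Na₂CO₃.
Mass: 60.32 × 106 = 6394 g.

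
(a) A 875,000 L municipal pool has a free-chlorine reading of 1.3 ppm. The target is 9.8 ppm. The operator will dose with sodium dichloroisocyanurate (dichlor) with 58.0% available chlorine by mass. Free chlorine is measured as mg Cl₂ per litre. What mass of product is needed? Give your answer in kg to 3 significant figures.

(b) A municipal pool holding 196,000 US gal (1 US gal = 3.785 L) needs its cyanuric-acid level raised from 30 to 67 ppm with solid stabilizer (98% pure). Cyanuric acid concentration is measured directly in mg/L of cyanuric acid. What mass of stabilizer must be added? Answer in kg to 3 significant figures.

(a) 12.8 kg; (b) 28.0 kg

(a) Chlorine deficit: 9.8 − 1.3 = 8.5 ppm = 8.5 mg/L as Cl₂.
(a) Cl₂ equivalent needed: 8.5 mg/L × 875,000 L = 7,438,000 mg = 7438 g.
(a) Product at 58.0% available chlorine: 7438 / 0.58 = 12,820 g.

(b) Volume: 196,000 US gal × 3.785 L/gal = 741,860 L.
(b) CYA to add: (67 − 30) = 37 mg/L × 741,860 L = 27,450 g cyanuric acid.
(b) At 98% purity: 27,450 / 0.98 = 28,010 g product.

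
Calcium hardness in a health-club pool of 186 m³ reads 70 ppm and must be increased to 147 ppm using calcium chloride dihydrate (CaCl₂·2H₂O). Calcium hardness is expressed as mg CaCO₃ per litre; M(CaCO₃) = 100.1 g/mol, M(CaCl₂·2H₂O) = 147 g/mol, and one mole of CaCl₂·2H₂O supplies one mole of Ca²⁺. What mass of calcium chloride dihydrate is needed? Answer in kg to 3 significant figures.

Volume: 186 m³ = 186,000 L.
Hardness to add: (147 − 70) = 77 mg/L as CaCO₃ × 186,000 L = 14,320 g as CaCO₃.
Moles of Ca²⁺ (1 mol Ca²⁺ ≡ 1 mol CaCO₃): 14,320 / 100.1 g/mol = 143.1 mol.
Mass of CaCl₂·2H₂O: 143.1 × 147 = 21,030 g.

21.0 kg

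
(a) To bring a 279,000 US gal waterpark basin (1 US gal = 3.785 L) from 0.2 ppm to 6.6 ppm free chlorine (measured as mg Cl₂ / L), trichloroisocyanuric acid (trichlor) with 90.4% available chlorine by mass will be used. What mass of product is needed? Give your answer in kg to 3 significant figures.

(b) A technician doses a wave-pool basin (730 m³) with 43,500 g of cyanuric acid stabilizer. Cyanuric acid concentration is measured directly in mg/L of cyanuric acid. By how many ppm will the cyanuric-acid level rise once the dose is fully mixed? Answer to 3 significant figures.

(a) Volume: 279,000 US gal × 3.785 L/gal = 1,056,015 L.
(a) Chlorine deficit: 6.6 − 0.2 = 6.4 ppm = 6.4 mg/L as Cl₂.
(a) Cl₂ equivalent needed: 6.4 mg/L × 1,056,015 L = 6,758,000 mg = 6758 g.
(a) Product at 90.4% available chlorine: 6758 / 0.904 = 7476 g.

(b) Volume: 730 m³ = 730,000 L.
(b) Rise: 43,500 g / 730,000 L × 1000 = 59.59 mg/L.

(a) 7.48 kg; (b) 59.6 ppm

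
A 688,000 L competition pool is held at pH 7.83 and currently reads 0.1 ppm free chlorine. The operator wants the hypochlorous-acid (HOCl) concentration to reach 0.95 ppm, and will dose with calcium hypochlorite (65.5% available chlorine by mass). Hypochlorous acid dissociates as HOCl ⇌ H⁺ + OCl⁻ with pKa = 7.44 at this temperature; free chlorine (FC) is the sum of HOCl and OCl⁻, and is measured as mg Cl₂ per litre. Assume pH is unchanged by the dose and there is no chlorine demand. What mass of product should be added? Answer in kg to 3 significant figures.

3.34 kg

[OCl⁻]/[HOCl] = 10^(pH − pKa) = 10^(7.83 − 7.44) = 2.455; fraction as HOCl = 1/(1 + 2.455) = 0.2895.
Free chlorine required for 0.95 ppm HOCl: 0.95 / 0.2895 = 3.282 ppm.
FC to add: 3.282 − 0.1 = 3.182 mg/L as Cl₂.
Cl₂ equivalent: 3.182 mg/L × 688,000 L = 2189 g.
Product at 65.5% available Cl: 2189 / 0.655 = 3342 g.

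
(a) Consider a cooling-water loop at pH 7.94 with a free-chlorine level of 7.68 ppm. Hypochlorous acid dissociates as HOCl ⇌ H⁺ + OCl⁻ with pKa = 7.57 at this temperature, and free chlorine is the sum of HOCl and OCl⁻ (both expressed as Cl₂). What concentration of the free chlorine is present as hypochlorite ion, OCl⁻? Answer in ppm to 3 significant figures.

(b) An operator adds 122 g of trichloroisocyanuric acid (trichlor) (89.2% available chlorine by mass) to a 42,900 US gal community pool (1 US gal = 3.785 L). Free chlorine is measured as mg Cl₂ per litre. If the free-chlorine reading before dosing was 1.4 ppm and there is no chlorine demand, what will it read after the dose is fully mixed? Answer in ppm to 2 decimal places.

(a) [OCl⁻]/[HOCl] = 10^(pH − pKa) = 10^(7.94 − 7.57) = 10^0.37 = 2.344.
(a) Fraction as HOCl = 1 / (1 + 2.344) = 0.299.
(a) OCl⁻ = (1 − 0.299) × 7.68 ppm = 5.384 ppm.

(b) Volume: 42,900 US gal × 3.785 L/gal = 162,376 L.
(b) Available chlorine delivered: 122 g × 0.892 = 108.8 g as Cl₂.
(b) Concentration rise: 108.8 g / 162,376 L = 0.6702 mg/L = 0.67 ppm.
(b) Final FC: 1.4 + 0.67 = 2.07 ppm.

(a) 5.38 ppm; (b) 2.07 ppm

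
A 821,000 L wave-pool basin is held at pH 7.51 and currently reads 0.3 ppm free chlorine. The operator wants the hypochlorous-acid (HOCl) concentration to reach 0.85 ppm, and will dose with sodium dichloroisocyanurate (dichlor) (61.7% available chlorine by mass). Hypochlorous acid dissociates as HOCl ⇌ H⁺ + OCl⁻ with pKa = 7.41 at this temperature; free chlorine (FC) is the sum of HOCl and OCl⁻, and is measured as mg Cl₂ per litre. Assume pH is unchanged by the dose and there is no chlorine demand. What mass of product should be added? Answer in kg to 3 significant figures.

2.16 kg

[OCl⁻]/[HOCl] = 10^(pH − pKa) = 10^(7.51 − 7.41) = 1.259; fraction as HOCl = 1/(1 + 1.259) = 0.4427.
Free chlorine required for 0.85 ppm HOCl: 0.85 / 0.4427 = 1.92 ppm.
FC to add: 1.92 − 0.3 = 1.62 mg/L as Cl₂.
Cl₂ equivalent: 1.62 mg/L × 821,000 L = 1330 g.
Product at 61.7% available Cl: 1330 / 0.617 = 2156 g.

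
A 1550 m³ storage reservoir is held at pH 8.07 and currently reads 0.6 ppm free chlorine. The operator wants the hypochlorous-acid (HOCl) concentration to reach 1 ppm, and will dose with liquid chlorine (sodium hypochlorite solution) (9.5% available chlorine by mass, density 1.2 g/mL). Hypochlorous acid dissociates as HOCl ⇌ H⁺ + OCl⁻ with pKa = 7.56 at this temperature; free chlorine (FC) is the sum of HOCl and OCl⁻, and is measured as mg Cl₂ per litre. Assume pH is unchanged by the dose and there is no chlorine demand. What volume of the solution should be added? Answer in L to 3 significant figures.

49.4 L

Volume: 1550 m³ = 1,550,000 L.
[OCl⁻]/[HOCl] = 10^(pH − pKa) = 10^(8.07 − 7.56) = 3.236; fraction as HOCl = 1/(1 + 3.236) = 0.2361.
Free chlorine required for 1 ppm HOCl: 1 / 0.2361 = 4.236 ppm.
FC to add: 4.236 − 0.6 = 3.636 mg/L as Cl₂.
Cl₂ equivalent: 3.636 mg/L × 1,550,000 L = 5636 g.
Product at 9.5% available Cl: 5636 / 0.095 = 59,320 g.
Volume: 59,320 g ÷ 1.2 g/mL = 49,440 mL.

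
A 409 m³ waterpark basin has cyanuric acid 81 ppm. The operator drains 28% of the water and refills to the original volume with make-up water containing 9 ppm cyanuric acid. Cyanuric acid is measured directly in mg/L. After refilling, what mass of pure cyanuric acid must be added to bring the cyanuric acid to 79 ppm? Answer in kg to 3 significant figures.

7.43 kg

Volume: 409 m³ = 409,000 L.
After draining 28% and refilling: 81 × 0.72 + 9 × 0.28 = 60.84 ppm.
Deficit to target: 79 − 60.84 = 18.16 mg/L.
Mass: 18.16 mg/L × 409,000 L = 7427 g cyanuric acid.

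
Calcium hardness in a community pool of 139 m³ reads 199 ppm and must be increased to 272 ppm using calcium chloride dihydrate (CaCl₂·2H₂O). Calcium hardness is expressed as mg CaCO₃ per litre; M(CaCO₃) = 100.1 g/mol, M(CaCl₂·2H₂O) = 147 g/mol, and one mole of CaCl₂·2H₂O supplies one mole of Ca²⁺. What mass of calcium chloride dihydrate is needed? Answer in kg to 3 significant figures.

14.9 kg

Volume: 139 m³ = 139,000 L.
Hardness to add: (272 − 199) = 73 mg/L as CaCO₃ × 139,000 L = 10,150 g as CaCO₃.
Moles of Ca²⁺ (1 mol Ca²⁺ ≡ 1 mol CaCO₃): 10,150 / 100.1 g/mol = 101.4 mol.
Mass of CaCl₂·2H₂O: 101.4 × 147 = 14,900 g.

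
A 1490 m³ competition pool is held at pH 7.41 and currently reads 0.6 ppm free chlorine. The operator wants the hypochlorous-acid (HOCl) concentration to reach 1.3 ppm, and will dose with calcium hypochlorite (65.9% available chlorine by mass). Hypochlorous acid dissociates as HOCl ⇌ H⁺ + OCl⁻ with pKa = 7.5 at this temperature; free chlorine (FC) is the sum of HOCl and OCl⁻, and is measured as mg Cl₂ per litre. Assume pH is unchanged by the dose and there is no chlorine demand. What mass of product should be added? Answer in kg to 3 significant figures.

Volume: 1490 m³ = 1,490,000 L.
[OCl⁻]/[HOCl] = 10^(pH − pKa) = 10^(7.41 − 7.5) = 0.8128; fraction as HOCl = 1/(1 + 0.8128) = 0.5516.
Free chlorine required for 1.3 ppm HOCl: 1.3 / 0.5516 = 2.357 ppm.
FC to add: 2.357 − 0.6 = 1.757 mg/L as Cl₂.
Cl₂ equivalent: 1.757 mg/L × 1,490,000 L = 2617 g.
Product at 65.9% available Cl: 2617 / 0.659 = 3972 g.

3.97 kg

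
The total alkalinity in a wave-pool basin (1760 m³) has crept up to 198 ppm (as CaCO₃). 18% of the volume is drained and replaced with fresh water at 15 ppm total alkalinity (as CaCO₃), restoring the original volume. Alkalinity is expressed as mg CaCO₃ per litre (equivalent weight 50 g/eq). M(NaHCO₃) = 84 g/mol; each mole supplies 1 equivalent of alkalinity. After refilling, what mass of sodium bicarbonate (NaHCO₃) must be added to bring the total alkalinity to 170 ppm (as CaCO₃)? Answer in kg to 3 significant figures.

Volume: 1760 m³ = 1,760,000 L.
After draining 18% and refilling: 198 × 0.82 + 15 × 0.18 = 165.06 ppm.
Deficit to target: 170 − 165.06 = 4.94 mg/L.
As CaCO₃: 4.94 mg/L × 1,760,000 L = 8694 g; ÷ 50 g/eq ÷ 1 = 173.9 mol NaHCO₃.
Mass: 173.9 × 84 = 14,610 g.

14.6 kg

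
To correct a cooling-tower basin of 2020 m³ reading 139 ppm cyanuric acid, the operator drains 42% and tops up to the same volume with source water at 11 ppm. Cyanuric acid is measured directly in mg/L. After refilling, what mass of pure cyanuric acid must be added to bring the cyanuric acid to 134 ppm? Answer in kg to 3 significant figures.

98.5 kg

Volume: 2020 m³ = 2,020,000 L.
After draining 42% and refilling: 139 × 0.58 + 11 × 0.42 = 85.24 ppm.
Deficit to target: 134 − 85.24 = 48.76 mg/L.
Mass: 48.76 mg/L × 2,020,000 L = 98,500 g cyanuric acid.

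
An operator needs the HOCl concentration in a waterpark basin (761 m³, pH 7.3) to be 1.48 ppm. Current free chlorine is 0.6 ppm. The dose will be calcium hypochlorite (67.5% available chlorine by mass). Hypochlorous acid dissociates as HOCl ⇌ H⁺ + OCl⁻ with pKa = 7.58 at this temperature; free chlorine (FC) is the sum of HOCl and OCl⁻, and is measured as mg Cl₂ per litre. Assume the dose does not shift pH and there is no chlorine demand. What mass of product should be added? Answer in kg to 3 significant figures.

Volume: 761 m³ = 761,000 L.
[OCl⁻]/[HOCl] = 10^(pH − pKa) = 10^(7.3 − 7.58) = 0.5248; fraction as HOCl = 1/(1 + 0.5248) = 0.6558.
Free chlorine required for 1.48 ppm HOCl: 1.48 / 0.6558 = 2.257 ppm.
FC to add: 2.257 − 0.6 = 1.657 mg/L as Cl₂.
Cl₂ equivalent: 1.657 mg/L × 761,000 L = 1261 g.
Product at 67.5% available Cl: 1261 / 0.675 = 1868 g.

1.87 kg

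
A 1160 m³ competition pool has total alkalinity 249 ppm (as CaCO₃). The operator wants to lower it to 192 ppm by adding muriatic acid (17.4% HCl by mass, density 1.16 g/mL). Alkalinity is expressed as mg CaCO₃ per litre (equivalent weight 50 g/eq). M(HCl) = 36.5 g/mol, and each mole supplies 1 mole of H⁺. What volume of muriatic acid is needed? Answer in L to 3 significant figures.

239 L

Volume: 1160 m³ = 1,160,000 L.
Alkalinity to neutralize: (249 − 192) = 57 mg/L as CaCO₃ × 1,160,000 L = 66,120 g as CaCO₃.
Equivalents of H⁺ required: 66,120 ÷ 50 g/eq = 1322 eq = 1322 mol HCl.
Mass of HCl: 1322 × 36.5 = 48,270 g.
Mass of 17.4% solution: 48,270 / 0.174 = 277,400 g.
Volume: 277,400 g ÷ 1.16 g/mL = 239,100 mL.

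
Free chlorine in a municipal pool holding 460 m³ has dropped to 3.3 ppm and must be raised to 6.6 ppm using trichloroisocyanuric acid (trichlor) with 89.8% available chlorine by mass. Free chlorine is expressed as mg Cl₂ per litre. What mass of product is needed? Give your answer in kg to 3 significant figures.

1.69 kg

Volume: 460 m³ = 460,000 L.
Chlorine deficit: 6.6 − 3.3 = 3.3 ppm = 3.3 mg/L as Cl₂.
Cl₂ equivalent needed: 3.3 mg/L × 460,000 L = 1,518,000 mg = 1518 g.
Product at 89.8% available chlorine: 1518 / 0.898 = 1690 g.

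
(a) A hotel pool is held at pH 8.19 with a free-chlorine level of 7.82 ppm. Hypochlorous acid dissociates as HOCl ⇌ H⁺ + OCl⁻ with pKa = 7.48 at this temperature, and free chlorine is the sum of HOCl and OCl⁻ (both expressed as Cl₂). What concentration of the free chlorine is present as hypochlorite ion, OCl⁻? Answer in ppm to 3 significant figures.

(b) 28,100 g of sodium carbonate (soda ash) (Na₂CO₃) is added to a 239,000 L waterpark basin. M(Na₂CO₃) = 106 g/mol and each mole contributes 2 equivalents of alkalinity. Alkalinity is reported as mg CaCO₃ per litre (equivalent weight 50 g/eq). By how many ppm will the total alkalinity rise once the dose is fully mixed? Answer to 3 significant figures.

(a) 6.54 ppm; (b) 111 ppm

(a) [OCl⁻]/[HOCl] = 10^(pH − pKa) = 10^(8.19 − 7.48) = 10^0.71 = 5.129.
(a) Fraction as HOCl = 1 / (1 + 5.129) = 0.1632.
(a) OCl⁻ = (1 − 0.1632) × 7.82 ppm = 6.544 ppm.

(b) Moles of Na₂CO₃: 28,100 g ÷ 106 g/mol = 265.1 mol → 530.2 eq of alkalinity.
(b) As CaCO₃: 530.2 eq × 50 g/eq = 26,510 g.
(b) Rise: 26,510 g / 239,000 L × 1000 = 110.9 mg/L.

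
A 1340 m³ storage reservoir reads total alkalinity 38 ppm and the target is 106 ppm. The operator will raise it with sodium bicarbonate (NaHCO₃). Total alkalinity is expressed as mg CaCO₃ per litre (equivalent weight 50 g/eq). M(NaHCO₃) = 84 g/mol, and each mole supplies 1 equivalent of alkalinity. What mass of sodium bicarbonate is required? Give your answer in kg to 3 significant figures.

153 kg

Volume: 1340 m³ = 1,340,000 L.
Alkalinity to add: (106 − 38) = 68 mg/L as CaCO₃ × 1,340,000 L = 91,120 g as CaCO₃.
Equivalents: 91,120 g ÷ 50 g/eq = 1822 eq.
NaHCO₃ supplies 1 eq per mole → 1822 mol.
Mass: 1822 mol × 84 g/mol = 153,100 g.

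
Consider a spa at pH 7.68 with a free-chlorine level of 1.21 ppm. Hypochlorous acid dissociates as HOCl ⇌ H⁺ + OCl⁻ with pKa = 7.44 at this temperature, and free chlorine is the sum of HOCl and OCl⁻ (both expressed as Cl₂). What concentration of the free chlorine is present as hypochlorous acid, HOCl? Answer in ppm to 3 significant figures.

0.442 ppm

[OCl⁻]/[HOCl] = 10^(pH − pKa) = 10^(7.68 − 7.44) = 10^0.24 = 1.738.
Fraction as HOCl = 1 / (1 + 1.738) = 0.3653.
HOCl = 0.3653 × 1.21 ppm = 0.442 ppm.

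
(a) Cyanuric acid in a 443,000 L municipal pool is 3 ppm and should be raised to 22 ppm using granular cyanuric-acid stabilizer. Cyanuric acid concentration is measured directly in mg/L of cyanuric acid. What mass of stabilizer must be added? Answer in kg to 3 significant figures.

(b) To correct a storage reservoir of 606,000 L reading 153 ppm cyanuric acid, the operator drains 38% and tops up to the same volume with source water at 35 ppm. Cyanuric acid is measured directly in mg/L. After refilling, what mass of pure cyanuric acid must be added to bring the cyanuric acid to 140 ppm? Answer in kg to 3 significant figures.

(a) CYA to add: (22 − 3) = 19 mg/L × 443,000 L = 8417 g cyanuric acid.

(b) After draining 38% and refilling: 153 × 0.62 + 35 × 0.38 = 108.16 ppm.
(b) Deficit to target: 140 − 108.16 = 31.84 mg/L.
(b) Mass: 31.84 mg/L × 606,000 L = 19,300 g cyanuric acid.

(a) 8.42 kg; (b) 19.3 kg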